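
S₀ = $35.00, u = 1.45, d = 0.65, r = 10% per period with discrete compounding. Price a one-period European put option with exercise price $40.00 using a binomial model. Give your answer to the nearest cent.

Risk-neutral probability p = (1 + 0.1 − 0.65)/(1.45 − 0.65) = 0.4500/0.8000 = 0.5625
Terminal stock prices: S_u = 50.75, S_d = 22.75
Terminal payoffs (K − S): max(-10.75, 0) = 0, max(17.25, 0) = 17.25
Node 0 (S = 35): V_0 = 1/1.1·[0.5625·0.0000 + 0.4375·17.2500] = 6.8608

$6.86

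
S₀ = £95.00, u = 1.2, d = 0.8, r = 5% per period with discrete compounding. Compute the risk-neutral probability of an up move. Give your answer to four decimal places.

Risk-neutral probability p = (1 + 0.05 − 0.8)/(1.2 − 0.8) = 0.2500/0.4000 = 0.6250

p = 0.6250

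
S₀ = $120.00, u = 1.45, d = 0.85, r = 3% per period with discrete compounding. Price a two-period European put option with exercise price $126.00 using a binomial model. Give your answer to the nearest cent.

Risk-neutral probability p = (1 + 0.03 − 0.85)/(1.45 − 0.85) = 0.1800/0.6000 = 0.3000
Terminal stock prices: S_uu = 252.3, S_ud = 147.9, S_dd = 86.7
Terminal payoffs (K − S): max(-126.3, 0) = 0, max(-21.9, 0) = 0, max(39.3, 0) = 39.3
Node u (S = 174): V_u = 1/1.03·[0.3000·0.0000 + 0.7000·0.0000] = 0.0000
Node d (S = 102): V_d = 1/1.03·[0.3000·0.0000 + 0.7000·39.3000] = 26.7087
Node 0 (S = 120): V_0 = 1/1.03·[0.3000·0.0000 + 0.7000·26.7087] = 18.1516

$18.15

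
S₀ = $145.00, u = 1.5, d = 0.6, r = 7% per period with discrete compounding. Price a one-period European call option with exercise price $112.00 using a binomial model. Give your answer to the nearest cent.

Risk-neutral probability p = (1 + 0.07 − 0.6)/(1.5 − 0.6) = 0.4700/0.9000 = 0.5222
Terminal stock prices: S_u = 217.5, S_d = 87
Terminal payoffs (S − K): max(105.5, 0) = 105.5, max(-25, 0) = 0
Node 0 (S = 145): V_0 = 1/1.07·[0.5222·105.5000 + 0.4778·0.0000] = 51.4901

$51.49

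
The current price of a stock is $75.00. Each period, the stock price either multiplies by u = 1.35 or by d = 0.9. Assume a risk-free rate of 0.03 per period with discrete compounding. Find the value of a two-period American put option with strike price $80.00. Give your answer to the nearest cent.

Risk-neutral probability p = (1 + 0.03 − 0.9)/(1.35 − 0.9) = 0.1300/0.4500 = 0.2889
Terminal stock prices: S_uu = 136.7, S_ud = 91.12, S_dd = 60.75
Terminal payoffs (K − S): max(-56.69, 0) = 0, max(-11.12, 0) = 0, max(19.25, 0) = 19.25
Node u (S = 101.2): continuation = 1/1.03·[0.2889·0.0000 + 0.7111·0.0000] = 0.0000; exercise value = 0.0000 ≤ continuation, so V_u = 0.0000
Node d (S = 67.5): continuation = 1/1.03·[0.2889·0.0000 + 0.7111·19.2500] = 13.2902; exercise value = 12.5000 ≤ continuation, so V_d = 13.2902
Node 0 (S = 75): continuation = 1/1.03·[0.2889·0.0000 + 0.7111·13.2902] = 9.1755; exercise value = 5.0000 ≤ continuation, so V_0 = 9.1755

$9.18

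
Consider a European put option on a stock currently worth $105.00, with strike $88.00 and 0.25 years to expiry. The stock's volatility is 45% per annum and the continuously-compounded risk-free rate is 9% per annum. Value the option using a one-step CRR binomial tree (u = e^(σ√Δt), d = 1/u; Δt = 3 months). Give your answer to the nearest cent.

$2.06

CRR parameters: u = e^(σ√Δt) = e^(0.45·√0.25) = 1.2523, d = 1/u = 0.7985
Per-period rate: rΔt = 0.09·0.25 = 0.0225, so R = e^0.0225 = 1.0228
Risk-neutral probability p = (e^0.0225 − 0.7985)/(1.2523 − 0.7985) = 0.2242/0.4538 = 0.4941
Terminal stock prices: S_u = 131.5, S_d = 83.84
Terminal payoffs (K − S): max(-43.49, 0) = 0, max(4.156, 0) = 4.156
Node 0 (S = 105): V_0 = e^(−0.0225)·[0.4941·0.0000 + 0.5059·4.1558] = 2.0555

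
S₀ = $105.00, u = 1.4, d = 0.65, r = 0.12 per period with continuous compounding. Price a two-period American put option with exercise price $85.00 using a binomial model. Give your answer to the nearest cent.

Risk-neutral probability p = (e^0.12 − 0.65)/(1.4 − 0.65) = 0.4775/0.7500 = 0.6367
Terminal stock prices: S_uu = 205.8, S_ud = 95.55, S_dd = 44.36
Terminal payoffs (K − S): max(-120.8, 0) = 0, max(-10.55, 0) = 0, max(40.64, 0) = 40.64
Node u (S = 147): continuation = e^(−0.12)·[0.6367·0.0000 + 0.3633·0.0000] = 0.0000; exercise value = 0.0000 ≤ continuation, so V_u = 0.0000
Node d (S = 68.25): continuation = e^(−0.12)·[0.6367·0.0000 + 0.3633·40.6375] = 13.0955; exercise value = 16.7500 > continuation, so V_d = 16.7500 (exercise)
Node 0 (S = 105): continuation = e^(−0.12)·[0.6367·0.0000 + 0.3633·16.7500] = 5.3977; exercise value = 0.0000 ≤ continuation, so V_0 = 5.3977

$5.40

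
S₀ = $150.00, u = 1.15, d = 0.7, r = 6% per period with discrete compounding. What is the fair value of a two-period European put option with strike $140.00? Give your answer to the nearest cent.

Risk-neutral probability p = (1 + 0.06 − 0.7)/(1.15 − 0.7) = 0.3600/0.4500 = 0.8000
Terminal stock prices: S_uu = 198.4, S_ud = 120.7, S_dd = 73.5
Terminal payoffs (K − S): max(-58.37, 0) = 0, max(19.25, 0) = 19.25, max(66.5, 0) = 66.5
Node u (S = 172.5): V_u = 1/1.06·[0.8000·0.0000 + 0.2000·19.2500] = 3.6321
Node d (S = 105): V_d = 1/1.06·[0.8000·19.2500 + 0.2000·66.5000] = 27.0755
Node 0 (S = 150): V_0 = 1/1.06·[0.8000·3.6321 + 0.2000·27.0755] = 7.8498

$7.85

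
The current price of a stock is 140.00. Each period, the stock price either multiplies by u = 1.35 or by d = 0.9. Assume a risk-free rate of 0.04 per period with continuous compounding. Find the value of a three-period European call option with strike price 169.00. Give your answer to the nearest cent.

Risk-neutral probability p = (e^0.04 − 0.9)/(1.35 − 0.9) = 0.1408/0.4500 = 0.3129
Terminal stock prices: S_uuu = 344.5, S_uud = 229.6, S_udd = 153.1, S_ddd = 102.1
Terminal payoffs (S − K): max(175.5, 0) = 175.5, max(60.64, 0) = 60.64, max(-15.91, 0) = 0, max(-66.94, 0) = 0
Node uu (S = 255.2): V_uu = e^(−0.04)·[0.3129·175.4525 + 0.6871·60.6350] = 92.7766
Node ud (S = 170.1): V_ud = e^(−0.04)·[0.3129·60.6350 + 0.6871·0.0000] = 18.2295
Node dd (S = 113.4): V_dd = e^(−0.04)·[0.3129·0.0000 + 0.6871·0.0000] = 0.0000
Node u (S = 189): V_u = e^(−0.04)·[0.3129·92.7766 + 0.6871·18.2295] = 39.9268
Node d (S = 126): V_d = e^(−0.04)·[0.3129·18.2295 + 0.6871·0.0000] = 5.4806
Node 0 (S = 140): V_0 = e^(−0.04)·[0.3129·39.9268 + 0.6871·5.4806] = 15.6217

15.62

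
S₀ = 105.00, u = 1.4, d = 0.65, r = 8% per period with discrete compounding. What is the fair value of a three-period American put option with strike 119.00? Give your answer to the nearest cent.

24.97

Risk-neutral probability p = (1 + 0.08 − 0.65)/(1.4 − 0.65) = 0.4300/0.7500 = 0.5733
Terminal stock prices: S_uuu = 288.1, S_uud = 133.8, S_udd = 62.11, S_ddd = 28.84
Terminal payoffs (K − S): max(-169.1, 0) = 0, max(-14.77, 0) = 0, max(56.89, 0) = 56.89, max(90.16, 0) = 90.16
Node uu (S = 205.8): continuation = 1/1.08·[0.5733·0.0000 + 0.4267·0.0000] = 0.0000; exercise value = 0.0000 ≤ continuation, so V_uu = 0.0000
Node ud (S = 95.55): continuation = 1/1.08·[0.5733·0.0000 + 0.4267·56.8925] = 22.4760; exercise value = 23.4500 > continuation, so V_ud = 23.4500 (exercise)
Node dd (S = 44.36): continuation = 1/1.08·[0.5733·56.8925 + 0.4267·90.1644] = 65.8227; exercise value = 74.6375 > continuation, so V_dd = 74.6375 (exercise)
Node u (S = 147): continuation = 1/1.08·[0.5733·0.0000 + 0.4267·23.4500] = 9.2642; exercise value = 0.0000 ≤ continuation, so V_u = 9.2642
Node d (S = 68.25): continuation = 1/1.08·[0.5733·23.4500 + 0.4267·74.6375] = 41.9352; exercise value = 50.7500 > continuation, so V_d = 50.7500 (exercise)
Node 0 (S = 105): continuation = 1/1.08·[0.5733·9.2642 + 0.4267·50.7500] = 24.9674; exercise value = 14.0000 ≤ continuation, so V_0 = 24.9674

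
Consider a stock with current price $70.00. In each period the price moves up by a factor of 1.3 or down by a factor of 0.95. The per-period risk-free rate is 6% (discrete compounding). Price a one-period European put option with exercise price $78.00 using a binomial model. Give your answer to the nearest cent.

Risk-neutral probability p = (1 + 0.06 − 0.95)/(1.3 − 0.95) = 0.1100/0.3500 = 0.3143
Terminal stock prices: S_u = 91, S_d = 66.5
Terminal payoffs (K − S): max(-13, 0) = 0, max(11.5, 0) = 11.5
Node 0 (S = 70): V_0 = 1/1.06·[0.3143·0.0000 + 0.6857·11.5000] = 7.4394

$7.44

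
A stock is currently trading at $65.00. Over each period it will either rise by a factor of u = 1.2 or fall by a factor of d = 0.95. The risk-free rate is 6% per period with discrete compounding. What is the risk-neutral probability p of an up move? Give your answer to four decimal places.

p = 0.4400

Risk-neutral probability p = (1 + 0.06 − 0.95)/(1.2 − 0.95) = 0.1100/0.2500 = 0.4400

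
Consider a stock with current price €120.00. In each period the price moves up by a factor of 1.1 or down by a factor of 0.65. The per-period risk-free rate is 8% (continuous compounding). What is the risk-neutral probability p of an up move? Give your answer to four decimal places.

p = 0.9629

Risk-neutral probability p = (e^0.08 − 0.65)/(1.1 − 0.65) = 0.4333/0.4500 = 0.9629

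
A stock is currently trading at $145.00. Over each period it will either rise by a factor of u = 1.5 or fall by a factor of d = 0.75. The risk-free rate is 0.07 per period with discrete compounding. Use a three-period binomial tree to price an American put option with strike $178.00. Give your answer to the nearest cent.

$43.48

Risk-neutral probability p = (1 + 0.07 − 0.75)/(1.5 − 0.75) = 0.3200/0.7500 = 0.4267
Terminal stock prices: S_uuu = 489.4, S_uud = 244.7, S_udd = 122.3, S_ddd = 61.17
Terminal payoffs (K − S): max(-311.4, 0) = 0, max(-66.69, 0) = 0, max(55.66, 0) = 55.66, max(116.8, 0) = 116.8
Node uu (S = 326.2): continuation = 1/1.07·[0.4267·0.0000 + 0.5733·0.0000] = 0.0000; exercise value = 0.0000 ≤ continuation, so V_uu = 0.0000
Node ud (S = 163.1): continuation = 1/1.07·[0.4267·0.0000 + 0.5733·55.6562] = 29.8220; exercise value = 14.8750 ≤ continuation, so V_ud = 29.8220
Node dd (S = 81.56): continuation = 1/1.07·[0.4267·55.6562 + 0.5733·116.8281] = 84.7926; exercise value = 96.4375 > continuation, so V_dd = 96.4375 (exercise)
Node u (S = 217.5): continuation = 1/1.07·[0.4267·0.0000 + 0.5733·29.8220] = 15.9794; exercise value = 0.0000 ≤ continuation, so V_u = 15.9794
Node d (S = 108.8): continuation = 1/1.07·[0.4267·29.8220 + 0.5733·96.4375] = 63.5653; exercise value = 69.2500 > continuation, so V_d = 69.2500 (exercise)
Node 0 (S = 145): continuation = 1/1.07·[0.4267·15.9794 + 0.5733·69.2500] = 43.4778; exercise value = 33.0000 ≤ continuation, so V_0 = 43.4778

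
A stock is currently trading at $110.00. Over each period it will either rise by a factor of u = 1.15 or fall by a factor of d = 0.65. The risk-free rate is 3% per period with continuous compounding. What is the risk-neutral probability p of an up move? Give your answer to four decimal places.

Risk-neutral probability p = (e^0.03 − 0.65)/(1.15 − 0.65) = 0.3805/0.5000 = 0.7609

p = 0.7609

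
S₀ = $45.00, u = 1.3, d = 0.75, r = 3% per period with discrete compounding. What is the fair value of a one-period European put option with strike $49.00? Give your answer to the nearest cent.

Risk-neutral probability p = (1 + 0.03 − 0.75)/(1.3 − 0.75) = 0.2800/0.5500 = 0.5091
Terminal stock prices: S_u = 58.5, S_d = 33.75
Terminal payoffs (K − S): max(-9.5, 0) = 0, max(15.25, 0) = 15.25
Node 0 (S = 45): V_0 = 1/1.03·[0.5091·0.0000 + 0.4909·15.2500] = 7.2683

$7.27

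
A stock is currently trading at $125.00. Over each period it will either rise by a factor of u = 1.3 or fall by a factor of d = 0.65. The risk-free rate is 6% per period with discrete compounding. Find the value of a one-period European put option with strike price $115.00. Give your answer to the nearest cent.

Risk-neutral probability p = (1 + 0.06 − 0.65)/(1.3 − 0.65) = 0.4100/0.6500 = 0.6308
Terminal stock prices: S_u = 162.5, S_d = 81.25
Terminal payoffs (K − S): max(-47.5, 0) = 0, max(33.75, 0) = 33.75
Node 0 (S = 125): V_0 = 1/1.06·[0.6308·0.0000 + 0.3692·33.7500] = 11.7562

$11.76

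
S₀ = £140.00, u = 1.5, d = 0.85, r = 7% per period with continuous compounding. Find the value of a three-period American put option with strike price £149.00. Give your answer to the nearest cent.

£18.40

Risk-neutral probability p = (e^0.07 − 0.85)/(1.5 − 0.85) = 0.2225/0.6500 = 0.3423
Terminal stock prices: S_uuu = 472.5, S_uud = 267.8, S_udd = 151.7, S_ddd = 85.98
Terminal payoffs (K − S): max(-323.5, 0) = 0, max(-118.8, 0) = 0, max(-2.725, 0) = 0, max(63.02, 0) = 63.02
Node uu (S = 315): continuation = e^(−0.07)·[0.3423·0.0000 + 0.6577·0.0000] = 0.0000; exercise value = 0.0000 ≤ continuation, so V_uu = 0.0000
Node ud (S = 178.5): continuation = e^(−0.07)·[0.3423·0.0000 + 0.6577·0.0000] = 0.0000; exercise value = 0.0000 ≤ continuation, so V_ud = 0.0000
Node dd (S = 101.1): continuation = e^(−0.07)·[0.3423·0.0000 + 0.6577·63.0225] = 38.6464; exercise value = 47.8500 > continuation, so V_dd = 47.8500 (exercise)
Node u (S = 210): continuation = e^(−0.07)·[0.3423·0.0000 + 0.6577·0.0000] = 0.0000; exercise value = 0.0000 ≤ continuation, so V_u = 0.0000
Node d (S = 119): continuation = e^(−0.07)·[0.3423·0.0000 + 0.6577·47.8500] = 29.3424; exercise value = 30.0000 > continuation, so V_d = 30.0000 (exercise)
Node 0 (S = 140): continuation = e^(−0.07)·[0.3423·0.0000 + 0.6577·30.0000] = 18.3965; exercise value = 9.0000 ≤ continuation, so V_0 = 18.3965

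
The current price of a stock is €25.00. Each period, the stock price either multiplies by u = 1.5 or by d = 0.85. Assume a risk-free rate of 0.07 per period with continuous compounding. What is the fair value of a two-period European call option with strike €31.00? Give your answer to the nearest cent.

€2.91

Risk-neutral probability p = (e^0.07 − 0.85)/(1.5 − 0.85) = 0.2225/0.6500 = 0.3423
Terminal stock prices: S_uu = 56.25, S_ud = 31.88, S_dd = 18.06
Terminal payoffs (S − K): max(25.25, 0) = 25.25, max(0.875, 0) = 0.875, max(-12.94, 0) = 0
Node u (S = 37.5): V_u = e^(−0.07)·[0.3423·25.2500 + 0.6577·0.8750] = 8.5958
Node d (S = 21.25): V_d = e^(−0.07)·[0.3423·0.8750 + 0.6577·0.0000] = 0.2793
Node 0 (S = 25): V_0 = e^(−0.07)·[0.3423·8.5958 + 0.6577·0.2793] = 2.9148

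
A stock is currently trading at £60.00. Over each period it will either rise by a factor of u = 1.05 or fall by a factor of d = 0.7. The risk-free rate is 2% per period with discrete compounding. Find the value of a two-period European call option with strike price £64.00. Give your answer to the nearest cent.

Risk-neutral probability p = (1 + 0.02 − 0.7)/(1.05 − 0.7) = 0.3200/0.3500 = 0.9143
Terminal stock prices: S_uu = 66.15, S_ud = 44.1, S_dd = 29.4
Terminal payoffs (S − K): max(2.15, 0) = 2.15, max(-19.9, 0) = 0, max(-34.6, 0) = 0
Node u (S = 63): V_u = 1/1.02·[0.9143·2.1500 + 0.0857·0.0000] = 1.9272
Node d (S = 42): V_d = 1/1.02·[0.9143·0.0000 + 0.0857·0.0000] = 0.0000
Node 0 (S = 60): V_0 = 1/1.02·[0.9143·1.9272 + 0.0857·0.0000] = 1.7274

£1.73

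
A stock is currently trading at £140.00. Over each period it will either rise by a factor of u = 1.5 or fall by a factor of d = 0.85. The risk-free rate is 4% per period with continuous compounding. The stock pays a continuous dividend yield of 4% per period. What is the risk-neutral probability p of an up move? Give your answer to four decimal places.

p = 0.2308

Per-period risk-free factor R = e^0.04 = 1.0408; dividend-adjusted growth = e^(0.04−0.04) = 1.0000.
Risk-neutral probability p = (1.0000 − 0.85)/(1.5 − 0.85) = 0.1500/0.6500 = 0.2308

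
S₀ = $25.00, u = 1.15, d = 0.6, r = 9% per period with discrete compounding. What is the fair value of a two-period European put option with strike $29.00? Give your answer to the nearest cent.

Risk-neutral probability p = (1 + 0.09 − 0.6)/(1.15 − 0.6) = 0.4900/0.5500 = 0.8909
Terminal stock prices: S_uu = 33.06, S_ud = 17.25, S_dd = 9
Terminal payoffs (K − S): max(-4.062, 0) = 0, max(11.75, 0) = 11.75, max(20, 0) = 20
Node u (S = 28.75): V_u = 1/1.09·[0.8909·0.0000 + 0.1091·11.7500] = 1.1760
Node d (S = 15): V_d = 1/1.09·[0.8909·11.7500 + 0.1091·20.0000] = 11.6055
Node 0 (S = 25): V_0 = 1/1.09·[0.8909·1.1760 + 0.1091·11.6055] = 2.1227

$2.12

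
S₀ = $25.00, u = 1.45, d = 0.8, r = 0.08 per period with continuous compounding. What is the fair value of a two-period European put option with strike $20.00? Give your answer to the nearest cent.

Risk-neutral probability p = (e^0.08 − 0.8)/(1.45 − 0.8) = 0.2833/0.6500 = 0.4358
Terminal stock prices: S_uu = 52.56, S_ud = 29, S_dd = 16
Terminal payoffs (K − S): max(-32.56, 0) = 0, max(-9, 0) = 0, max(4, 0) = 4
Node u (S = 36.25): V_u = e^(−0.08)·[0.4358·0.0000 + 0.5642·0.0000] = 0.0000
Node d (S = 20): V_d = e^(−0.08)·[0.4358·0.0000 + 0.5642·4.0000] = 2.0832
Node 0 (S = 25): V_0 = e^(−0.08)·[0.4358·0.0000 + 0.5642·2.0832] = 1.0849

$1.08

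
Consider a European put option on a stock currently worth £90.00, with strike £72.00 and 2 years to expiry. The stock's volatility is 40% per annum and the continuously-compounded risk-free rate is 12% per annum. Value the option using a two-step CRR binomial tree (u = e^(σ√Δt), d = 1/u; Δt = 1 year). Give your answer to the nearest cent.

£4.88

CRR parameters: u = e^(σ√Δt) = e^(0.4·√1) = 1.4918, d = 1/u = 0.6703
Per-period rate: rΔt = 0.12·1 = 0.12, so R = e^0.12 = 1.1275
Risk-neutral probability p = (e^0.12 − 0.6703)/(1.4918 − 0.6703) = 0.4572/0.8215 = 0.5565
Terminal stock prices: S_uu = 200.3, S_ud = 90, S_dd = 40.44
Terminal payoffs (K − S): max(-128.3, 0) = 0, max(-18, 0) = 0, max(31.56, 0) = 31.56
Node u (S = 134.3): V_u = e^(−0.12)·[0.5565·0.0000 + 0.4435·0.0000] = 0.0000
Node d (S = 60.33): V_d = e^(−0.12)·[0.5565·0.0000 + 0.4435·31.5604] = 12.4139
Node 0 (S = 90): V_0 = e^(−0.12)·[0.5565·0.0000 + 0.4435·12.4139] = 4.8829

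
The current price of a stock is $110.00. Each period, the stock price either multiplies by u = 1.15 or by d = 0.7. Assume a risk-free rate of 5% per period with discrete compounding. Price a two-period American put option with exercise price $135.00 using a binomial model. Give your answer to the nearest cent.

$25.00

Risk-neutral probability p = (1 + 0.05 − 0.7)/(1.15 − 0.7) = 0.3500/0.4500 = 0.7778
Terminal stock prices: S_uu = 145.5, S_ud = 88.55, S_dd = 53.9
Terminal payoffs (K − S): max(-10.47, 0) = 0, max(46.45, 0) = 46.45, max(81.1, 0) = 81.1
Node u (S = 126.5): continuation = 1/1.05·[0.7778·0.0000 + 0.2222·46.4500] = 9.8307; exercise value = 8.5000 ≤ continuation, so V_u = 9.8307
Node d (S = 77): continuation = 1/1.05·[0.7778·46.4500 + 0.2222·81.1000] = 51.5714; exercise value = 58.0000 > continuation, so V_d = 58.0000 (exercise)
Node 0 (S = 110): continuation = 1/1.05·[0.7778·9.8307 + 0.2222·58.0000] = 19.5571; exercise value = 25.0000 > continuation, so V_0 = 25.0000 (exercise)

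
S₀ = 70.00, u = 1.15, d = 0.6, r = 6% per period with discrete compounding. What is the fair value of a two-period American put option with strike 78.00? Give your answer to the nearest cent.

Risk-neutral probability p = (1 + 0.06 − 0.6)/(1.15 − 0.6) = 0.4600/0.5500 = 0.8364
Terminal stock prices: S_uu = 92.57, S_ud = 48.3, S_dd = 25.2
Terminal payoffs (K − S): max(-14.57, 0) = 0, max(29.7, 0) = 29.7, max(52.8, 0) = 52.8
Node u (S = 80.5): continuation = 1/1.06·[0.8364·0.0000 + 0.1636·29.7000] = 4.5849; exercise value = 0.0000 ≤ continuation, so V_u = 4.5849
Node d (S = 42): continuation = 1/1.06·[0.8364·29.7000 + 0.1636·52.8000] = 31.5849; exercise value = 36.0000 > continuation, so V_d = 36.0000 (exercise)
Node 0 (S = 70): continuation = 1/1.06·[0.8364·4.5849 + 0.1636·36.0000] = 9.1751; exercise value = 8.0000 ≤ continuation, so V_0 = 9.1751

9.18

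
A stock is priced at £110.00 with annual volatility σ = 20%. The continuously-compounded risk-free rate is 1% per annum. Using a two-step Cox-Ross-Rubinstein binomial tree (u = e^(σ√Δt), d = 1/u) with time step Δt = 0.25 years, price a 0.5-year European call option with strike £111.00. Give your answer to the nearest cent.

£5.52

CRR parameters: u = e^(σ√Δt) = e^(0.2·√0.25) = 1.1052, d = 1/u = 0.9048
Per-period rate: rΔt = 0.01·0.25 = 0.0025, so R = e^0.0025 = 1.0025
Risk-neutral probability p = (e^0.0025 − 0.9048)/(1.1052 − 0.9048) = 0.0977/0.2003 = 0.4875
Terminal stock prices: S_uu = 134.4, S_ud = 110, S_dd = 90.06
Terminal payoffs (S − K): max(23.35, 0) = 23.35, max(-1, 0) = 0, max(-20.94, 0) = 0
Node u (S = 121.6): V_u = e^(−0.0025)·[0.4875·23.3543 + 0.5125·0.0000] = 11.3572
Node d (S = 99.53): V_d = e^(−0.0025)·[0.4875·0.0000 + 0.5125·0.0000] = 0.0000
Node 0 (S = 110): V_0 = e^(−0.0025)·[0.4875·11.3572 + 0.5125·0.0000] = 5.5230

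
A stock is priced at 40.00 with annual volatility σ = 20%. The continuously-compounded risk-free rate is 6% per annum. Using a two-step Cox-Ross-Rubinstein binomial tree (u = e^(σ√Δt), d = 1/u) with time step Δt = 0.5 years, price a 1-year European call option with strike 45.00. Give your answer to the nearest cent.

CRR parameters: u = e^(σ√Δt) = e^(0.2·√0.5) = 1.1519, d = 1/u = 0.8681
Per-period rate: rΔt = 0.06·0.5 = 0.03, so R = e^0.03 = 1.0305
Risk-neutral probability p = (e^0.03 − 0.8681)/(1.1519 − 0.8681) = 0.1623/0.2838 = 0.5720
Terminal stock prices: S_uu = 53.08, S_ud = 40, S_dd = 30.15
Terminal payoffs (S − K): max(8.076, 0) = 8.076, max(-5, 0) = 0, max(-14.85, 0) = 0
Node u (S = 46.08): V_u = e^(−0.03)·[0.5720·8.0759 + 0.4280·0.0000] = 4.4830
Node d (S = 34.72): V_d = e^(−0.03)·[0.5720·0.0000 + 0.4280·0.0000] = 0.0000
Node 0 (S = 40): V_0 = e^(−0.03)·[0.5720·4.4830 + 0.4280·0.0000] = 2.4886

2.49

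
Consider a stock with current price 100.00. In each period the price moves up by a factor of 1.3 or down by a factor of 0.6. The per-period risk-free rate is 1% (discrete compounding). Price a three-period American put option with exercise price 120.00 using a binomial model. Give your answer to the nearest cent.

37.17

Risk-neutral probability p = (1 + 0.01 − 0.6)/(1.3 − 0.6) = 0.4100/0.7000 = 0.5857
Terminal stock prices: S_uuu = 219.7, S_uud = 101.4, S_udd = 46.8, S_ddd = 21.6
Terminal payoffs (K − S): max(-99.7, 0) = 0, max(18.6, 0) = 18.6, max(73.2, 0) = 73.2, max(98.4, 0) = 98.4
Node uu (S = 169): continuation = 1/1.01·[0.5857·0.0000 + 0.4143·18.6000] = 7.6294; exercise value = 0.0000 ≤ continuation, so V_uu = 7.6294
Node ud (S = 78): continuation = 1/1.01·[0.5857·18.6000 + 0.4143·73.2000] = 40.8119; exercise value = 42.0000 > continuation, so V_ud = 42.0000 (exercise)
Node dd (S = 36): continuation = 1/1.01·[0.5857·73.2000 + 0.4143·98.4000] = 82.8119; exercise value = 84.0000 > continuation, so V_dd = 84.0000 (exercise)
Node u (S = 130): continuation = 1/1.01·[0.5857·7.6294 + 0.4143·42.0000] = 21.6521; exercise value = 0.0000 ≤ continuation, so V_u = 21.6521
Node d (S = 60): continuation = 1/1.01·[0.5857·42.0000 + 0.4143·84.0000] = 58.8119; exercise value = 60.0000 > continuation, so V_d = 60.0000 (exercise)
Node 0 (S = 100): continuation = 1/1.01·[0.5857·21.6521 + 0.4143·60.0000] = 37.1674; exercise value = 20.0000 ≤ continuation, so V_0 = 37.1674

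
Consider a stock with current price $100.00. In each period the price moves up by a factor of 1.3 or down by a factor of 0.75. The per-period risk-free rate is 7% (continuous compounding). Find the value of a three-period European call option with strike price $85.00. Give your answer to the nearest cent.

$36.45

Risk-neutral probability p = (e^0.07 − 0.75)/(1.3 − 0.75) = 0.3225/0.5500 = 0.5864
Terminal stock prices: S_uuu = 219.7, S_uud = 126.8, S_udd = 73.12, S_ddd = 42.19
Terminal payoffs (S − K): max(134.7, 0) = 134.7, max(41.75, 0) = 41.75, max(-11.88, 0) = 0, max(-42.81, 0) = 0
Node uu (S = 169): V_uu = e^(−0.07)·[0.5864·134.7000 + 0.4136·41.7500] = 89.7465
Node ud (S = 97.5): V_ud = e^(−0.07)·[0.5864·41.7500 + 0.4136·0.0000] = 22.8262
Node dd (S = 56.25): V_dd = e^(−0.07)·[0.5864·0.0000 + 0.4136·0.0000] = 0.0000
Node u (S = 130): V_u = e^(−0.07)·[0.5864·89.7465 + 0.4136·22.8262] = 57.8707
Node d (S = 75): V_d = e^(−0.07)·[0.5864·22.8262 + 0.4136·0.0000] = 12.4799
Node 0 (S = 100): V_0 = e^(−0.07)·[0.5864·57.8707 + 0.4136·12.4799] = 36.4530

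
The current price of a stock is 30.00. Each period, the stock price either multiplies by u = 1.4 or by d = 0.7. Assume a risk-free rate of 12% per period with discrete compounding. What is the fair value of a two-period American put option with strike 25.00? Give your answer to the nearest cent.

Risk-neutral probability p = (1 + 0.12 − 0.7)/(1.4 − 0.7) = 0.4200/0.7000 = 0.6000
Terminal stock prices: S_uu = 58.8, S_ud = 29.4, S_dd = 14.7
Terminal payoffs (K − S): max(-33.8, 0) = 0, max(-4.4, 0) = 0, max(10.3, 0) = 10.3
Node u (S = 42): continuation = 1/1.12·[0.6000·0.0000 + 0.4000·0.0000] = 0.0000; exercise value = 0.0000 ≤ continuation, so V_u = 0.0000
Node d (S = 21): continuation = 1/1.12·[0.6000·0.0000 + 0.4000·10.3000] = 3.6786; exercise value = 4.0000 > continuation, so V_d = 4.0000 (exercise)
Node 0 (S = 30): continuation = 1/1.12·[0.6000·0.0000 + 0.4000·4.0000] = 1.4286; exercise value = 0.0000 ≤ continuation, so V_0 = 1.4286

1.43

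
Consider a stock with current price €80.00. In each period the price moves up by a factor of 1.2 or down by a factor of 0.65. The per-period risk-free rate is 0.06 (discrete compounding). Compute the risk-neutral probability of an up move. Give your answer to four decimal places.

p = 0.7455

Risk-neutral probability p = (1 + 0.06 − 0.65)/(1.2 − 0.65) = 0.4100/0.5500 = 0.7455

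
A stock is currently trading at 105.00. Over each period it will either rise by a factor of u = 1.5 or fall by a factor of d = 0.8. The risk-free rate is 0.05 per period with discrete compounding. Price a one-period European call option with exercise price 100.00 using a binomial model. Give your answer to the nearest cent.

Risk-neutral probability p = (1 + 0.05 − 0.8)/(1.5 − 0.8) = 0.2500/0.7000 = 0.3571
Terminal stock prices: S_u = 157.5, S_d = 84
Terminal payoffs (S − K): max(57.5, 0) = 57.5, max(-16, 0) = 0
Node 0 (S = 105): V_0 = 1/1.05·[0.3571·57.5000 + 0.6429·0.0000] = 19.5578

19.56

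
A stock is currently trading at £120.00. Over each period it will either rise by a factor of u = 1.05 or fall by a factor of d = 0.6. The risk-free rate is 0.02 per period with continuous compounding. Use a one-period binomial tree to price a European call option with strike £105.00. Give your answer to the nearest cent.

Risk-neutral probability p = (e^0.02 − 0.6)/(1.05 − 0.6) = 0.4202/0.4500 = 0.9338
Terminal stock prices: S_u = 126, S_d = 72
Terminal payoffs (S − K): max(21, 0) = 21, max(-33, 0) = 0
Node 0 (S = 120): V_0 = e^(−0.02)·[0.9338·21.0000 + 0.0662·0.0000] = 19.2211

£19.22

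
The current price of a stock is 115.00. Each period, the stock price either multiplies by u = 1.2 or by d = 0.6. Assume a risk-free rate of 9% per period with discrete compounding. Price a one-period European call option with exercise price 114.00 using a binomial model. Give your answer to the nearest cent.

Risk-neutral probability p = (1 + 0.09 − 0.6)/(1.2 − 0.6) = 0.4900/0.6000 = 0.8167
Terminal stock prices: S_u = 138, S_d = 69
Terminal payoffs (S − K): max(24, 0) = 24, max(-45, 0) = 0
Node 0 (S = 115): V_0 = 1/1.09·[0.8167·24.0000 + 0.1833·0.0000] = 17.9817

17.98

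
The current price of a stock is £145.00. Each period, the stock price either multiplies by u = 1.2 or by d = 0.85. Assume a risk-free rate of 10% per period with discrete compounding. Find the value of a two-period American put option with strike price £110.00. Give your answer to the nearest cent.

Risk-neutral probability p = (1 + 0.1 − 0.85)/(1.2 − 0.85) = 0.2500/0.3500 = 0.7143
Terminal stock prices: S_uu = 208.8, S_ud = 147.9, S_dd = 104.8
Terminal payoffs (K − S): max(-98.8, 0) = 0, max(-37.9, 0) = 0, max(5.238, 0) = 5.238
Node u (S = 174): continuation = 1/1.1·[0.7143·0.0000 + 0.2857·0.0000] = 0.0000; exercise value = 0.0000 ≤ continuation, so V_u = 0.0000
Node d (S = 123.2): continuation = 1/1.1·[0.7143·0.0000 + 0.2857·5.2375] = 1.3604; exercise value = 0.0000 ≤ continuation, so V_d = 1.3604
Node 0 (S = 145): continuation = 1/1.1·[0.7143·0.0000 + 0.2857·1.3604] = 0.3533; exercise value = 0.0000 ≤ continuation, so V_0 = 0.3533

£0.35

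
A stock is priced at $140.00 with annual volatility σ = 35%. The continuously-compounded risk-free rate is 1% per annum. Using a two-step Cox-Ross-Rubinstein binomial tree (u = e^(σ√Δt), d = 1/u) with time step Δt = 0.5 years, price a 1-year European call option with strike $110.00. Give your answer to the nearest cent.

CRR parameters: u = e^(σ√Δt) = e^(0.35·√0.5) = 1.2808, d = 1/u = 0.7808
Per-period rate: rΔt = 0.01·0.5 = 0.005, so R = e^0.005 = 1.0050
Risk-neutral probability p = (e^0.005 − 0.7808)/(1.2808 − 0.7808) = 0.2243/0.5000 = 0.4485
Terminal stock prices: S_uu = 229.7, S_ud = 140, S_dd = 85.34
Terminal payoffs (S − K): max(119.7, 0) = 119.7, max(30, 0) = 30, max(-24.66, 0) = 0
Node u (S = 179.3): V_u = e^(−0.005)·[0.4485·119.6640 + 0.5515·30.0000] = 69.8611
Node d (S = 109.3): V_d = e^(−0.005)·[0.4485·30.0000 + 0.5515·0.0000] = 13.3869
Node 0 (S = 140): V_0 = e^(−0.005)·[0.4485·69.8611 + 0.5515·13.3869] = 38.5206

$38.52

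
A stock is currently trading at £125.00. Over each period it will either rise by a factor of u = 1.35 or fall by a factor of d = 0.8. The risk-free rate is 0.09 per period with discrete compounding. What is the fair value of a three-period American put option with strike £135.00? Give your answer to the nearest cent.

Risk-neutral probability p = (1 + 0.09 − 0.8)/(1.35 − 0.8) = 0.2900/0.5500 = 0.5273
Terminal stock prices: S_uuu = 307.5, S_uud = 182.3, S_udd = 108, S_ddd = 64
Terminal payoffs (K − S): max(-172.5, 0) = 0, max(-47.25, 0) = 0, max(27, 0) = 27, max(71, 0) = 71
Node uu (S = 227.8): continuation = 1/1.09·[0.5273·0.0000 + 0.4727·0.0000] = 0.0000; exercise value = 0.0000 ≤ continuation, so V_uu = 0.0000
Node ud (S = 135): continuation = 1/1.09·[0.5273·0.0000 + 0.4727·27.0000] = 11.7098; exercise value = 0.0000 ≤ continuation, so V_ud = 11.7098
Node dd (S = 80): continuation = 1/1.09·[0.5273·27.0000 + 0.4727·71.0000] = 43.8532; exercise value = 55.0000 > continuation, so V_dd = 55.0000 (exercise)
Node u (S = 168.8): continuation = 1/1.09·[0.5273·0.0000 + 0.4727·11.7098] = 5.0785; exercise value = 0.0000 ≤ continuation, so V_u = 5.0785
Node d (S = 100): continuation = 1/1.09·[0.5273·11.7098 + 0.4727·55.0000] = 29.5176; exercise value = 35.0000 > continuation, so V_d = 35.0000 (exercise)
Node 0 (S = 125): continuation = 1/1.09·[0.5273·5.0785 + 0.4727·35.0000] = 17.6360; exercise value = 10.0000 ≤ continuation, so V_0 = 17.6360

£17.64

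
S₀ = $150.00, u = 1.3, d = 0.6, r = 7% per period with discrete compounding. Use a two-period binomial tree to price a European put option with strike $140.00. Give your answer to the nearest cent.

$16.97

Risk-neutral probability p = (1 + 0.07 − 0.6)/(1.3 − 0.6) = 0.4700/0.7000 = 0.6714
Terminal stock prices: S_uu = 253.5, S_ud = 117, S_dd = 54
Terminal payoffs (K − S): max(-113.5, 0) = 0, max(23, 0) = 23, max(86, 0) = 86
Node u (S = 195): V_u = 1/1.07·[0.6714·0.0000 + 0.3286·23.0000] = 7.0628
Node d (S = 90): V_d = 1/1.07·[0.6714·23.0000 + 0.3286·86.0000] = 40.8411
Node 0 (S = 150): V_0 = 1/1.07·[0.6714·7.0628 + 0.3286·40.8411] = 16.9732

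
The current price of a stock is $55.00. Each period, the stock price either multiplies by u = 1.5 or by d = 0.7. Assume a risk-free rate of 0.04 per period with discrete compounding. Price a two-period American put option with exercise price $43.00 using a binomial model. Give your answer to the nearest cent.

Risk-neutral probability p = (1 + 0.04 − 0.7)/(1.5 − 0.7) = 0.3400/0.8000 = 0.4250
Terminal stock prices: S_uu = 123.8, S_ud = 57.75, S_dd = 26.95
Terminal payoffs (K − S): max(-80.75, 0) = 0, max(-14.75, 0) = 0, max(16.05, 0) = 16.05
Node u (S = 82.5): continuation = 1/1.04·[0.4250·0.0000 + 0.5750·0.0000] = 0.0000; exercise value = 0.0000 ≤ continuation, so V_u = 0.0000
Node d (S = 38.5): continuation = 1/1.04·[0.4250·0.0000 + 0.5750·16.0500] = 8.8738; exercise value = 4.5000 ≤ continuation, so V_d = 8.8738
Node 0 (S = 55): continuation = 1/1.04·[0.4250·0.0000 + 0.5750·8.8738] = 4.9062; exercise value = 0.0000 ≤ continuation, so V_0 = 4.9062

$4.91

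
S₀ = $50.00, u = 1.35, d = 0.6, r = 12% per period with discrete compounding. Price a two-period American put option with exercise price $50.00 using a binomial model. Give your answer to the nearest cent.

$7.09

Risk-neutral probability p = (1 + 0.12 − 0.6)/(1.35 − 0.6) = 0.5200/0.7500 = 0.6933
Terminal stock prices: S_uu = 91.13, S_ud = 40.5, S_dd = 18
Terminal payoffs (K − S): max(-41.13, 0) = 0, max(9.5, 0) = 9.5, max(32, 0) = 32
Node u (S = 67.5): continuation = 1/1.12·[0.6933·0.0000 + 0.3067·9.5000] = 2.6012; exercise value = 0.0000 ≤ continuation, so V_u = 2.6012
Node d (S = 30): continuation = 1/1.12·[0.6933·9.5000 + 0.3067·32.0000] = 14.6429; exercise value = 20.0000 > continuation, so V_d = 20.0000 (exercise)
Node 0 (S = 50): continuation = 1/1.12·[0.6933·2.6012 + 0.3067·20.0000] = 7.0865; exercise value = 0.0000 ≤ continuation, so V_0 = 7.0865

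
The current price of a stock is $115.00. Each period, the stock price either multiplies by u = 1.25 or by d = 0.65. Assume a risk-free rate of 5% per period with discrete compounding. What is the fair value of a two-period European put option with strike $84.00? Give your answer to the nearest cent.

Risk-neutral probability p = (1 + 0.05 − 0.65)/(1.25 − 0.65) = 0.4000/0.6000 = 0.6667
Terminal stock prices: S_uu = 179.7, S_ud = 93.44, S_dd = 48.59
Terminal payoffs (K − S): max(-95.69, 0) = 0, max(-9.438, 0) = 0, max(35.41, 0) = 35.41
Node u (S = 143.8): V_u = 1/1.05·[0.6667·0.0000 + 0.3333·0.0000] = 0.0000
Node d (S = 74.75): V_d = 1/1.05·[0.6667·0.0000 + 0.3333·35.4125] = 11.2421
Node 0 (S = 115): V_0 = 1/1.05·[0.6667·0.0000 + 0.3333·11.2421] = 3.5689

$3.57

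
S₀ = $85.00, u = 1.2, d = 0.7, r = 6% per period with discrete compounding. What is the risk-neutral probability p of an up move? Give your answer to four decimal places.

p = 0.7200

Risk-neutral probability p = (1 + 0.06 − 0.7)/(1.2 − 0.7) = 0.3600/0.5000 = 0.7200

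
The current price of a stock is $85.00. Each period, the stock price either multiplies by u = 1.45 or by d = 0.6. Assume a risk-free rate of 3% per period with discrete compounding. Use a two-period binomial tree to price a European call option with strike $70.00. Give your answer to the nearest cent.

Risk-neutral probability p = (1 + 0.03 − 0.6)/(1.45 − 0.6) = 0.4300/0.8500 = 0.5059
Terminal stock prices: S_uu = 178.7, S_ud = 73.95, S_dd = 30.6
Terminal payoffs (S − K): max(108.7, 0) = 108.7, max(3.95, 0) = 3.95, max(-39.4, 0) = 0
Node u (S = 123.2): V_u = 1/1.03·[0.5059·108.7125 + 0.4941·3.9500] = 55.2888
Node d (S = 51): V_d = 1/1.03·[0.5059·3.9500 + 0.4941·0.0000] = 1.9400
Node 0 (S = 85): V_0 = 1/1.03·[0.5059·55.2888 + 0.4941·1.9400] = 28.0857

$28.09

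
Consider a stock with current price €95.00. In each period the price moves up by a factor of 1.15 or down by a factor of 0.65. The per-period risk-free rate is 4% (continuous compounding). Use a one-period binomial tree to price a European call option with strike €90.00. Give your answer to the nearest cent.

€14.46

Risk-neutral probability p = (e^0.04 − 0.65)/(1.15 − 0.65) = 0.3908/0.5000 = 0.7816
Terminal stock prices: S_u = 109.2, S_d = 61.75
Terminal payoffs (S − K): max(19.25, 0) = 19.25, max(-28.25, 0) = 0
Node 0 (S = 95): V_0 = e^(−0.04)·[0.7816·19.2500 + 0.2184·0.0000] = 14.4562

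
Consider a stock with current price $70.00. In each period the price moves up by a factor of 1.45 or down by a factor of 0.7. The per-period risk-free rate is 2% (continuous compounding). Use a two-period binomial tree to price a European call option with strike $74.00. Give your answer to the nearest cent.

$12.81

Risk-neutral probability p = (e^0.02 − 0.7)/(1.45 − 0.7) = 0.3202/0.7500 = 0.4269
Terminal stock prices: S_uu = 147.2, S_ud = 71.05, S_dd = 34.3
Terminal payoffs (S − K): max(73.18, 0) = 73.18, max(-2.95, 0) = 0, max(-39.7, 0) = 0
Node u (S = 101.5): V_u = e^(−0.02)·[0.4269·73.1750 + 0.5731·0.0000] = 30.6224
Node d (S = 49): V_d = e^(−0.02)·[0.4269·0.0000 + 0.5731·0.0000] = 0.0000
Node 0 (S = 70): V_0 = e^(−0.02)·[0.4269·30.6224 + 0.5731·0.0000] = 12.8149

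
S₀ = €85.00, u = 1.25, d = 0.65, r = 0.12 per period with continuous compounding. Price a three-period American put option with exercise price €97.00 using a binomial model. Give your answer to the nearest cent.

€12.09

Risk-neutral probability p = (e^0.12 − 0.65)/(1.25 − 0.65) = 0.4775/0.6000 = 0.7958
Terminal stock prices: S_uuu = 166, S_uud = 86.33, S_udd = 44.89, S_ddd = 23.34
Terminal payoffs (K − S): max(-69.02, 0) = 0, max(10.67, 0) = 10.67, max(52.11, 0) = 52.11, max(73.66, 0) = 73.66
Node uu (S = 132.8): continuation = e^(−0.12)·[0.7958·0.0000 + 0.2042·10.6719] = 1.9325; exercise value = 0.0000 ≤ continuation, so V_uu = 1.9325
Node ud (S = 69.06): continuation = e^(−0.12)·[0.7958·10.6719 + 0.2042·52.1094] = 16.9688; exercise value = 27.9375 > continuation, so V_ud = 27.9375 (exercise)
Node dd (S = 35.91): continuation = e^(−0.12)·[0.7958·52.1094 + 0.2042·73.6569] = 50.1188; exercise value = 61.0875 > continuation, so V_dd = 61.0875 (exercise)
Node u (S = 106.2): continuation = e^(−0.12)·[0.7958·1.9325 + 0.2042·27.9375] = 6.4231; exercise value = 0.0000 ≤ continuation, so V_u = 6.4231
Node d (S = 55.25): continuation = e^(−0.12)·[0.7958·27.9375 + 0.2042·61.0875] = 30.7813; exercise value = 41.7500 > continuation, so V_d = 41.7500 (exercise)
Node 0 (S = 85): continuation = e^(−0.12)·[0.7958·6.4231 + 0.2042·41.7500] = 12.0939; exercise value = 12.0000 ≤ continuation, so V_0 = 12.0939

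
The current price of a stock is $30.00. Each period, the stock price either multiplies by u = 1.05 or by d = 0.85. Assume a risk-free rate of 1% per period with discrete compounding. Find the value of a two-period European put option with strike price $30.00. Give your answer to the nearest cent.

Risk-neutral probability p = (1 + 0.01 − 0.85)/(1.05 − 0.85) = 0.1600/0.2000 = 0.8000
Terminal stock prices: S_uu = 33.08, S_ud = 26.77, S_dd = 21.67
Terminal payoffs (K − S): max(-3.075, 0) = 0, max(3.225, 0) = 3.225, max(8.325, 0) = 8.325
Node u (S = 31.5): V_u = 1/1.01·[0.8000·0.0000 + 0.2000·3.2250] = 0.6386
Node d (S = 25.5): V_d = 1/1.01·[0.8000·3.2250 + 0.2000·8.3250] = 4.2030
Node 0 (S = 30): V_0 = 1/1.01·[0.8000·0.6386 + 0.2000·4.2030] = 1.3381

$1.34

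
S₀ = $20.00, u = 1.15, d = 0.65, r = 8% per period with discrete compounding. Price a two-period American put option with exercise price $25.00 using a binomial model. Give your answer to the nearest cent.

$5.00

Risk-neutral probability p = (1 + 0.08 − 0.65)/(1.15 − 0.65) = 0.4300/0.5000 = 0.8600
Terminal stock prices: S_uu = 26.45, S_ud = 14.95, S_dd = 8.45
Terminal payoffs (K − S): max(-1.45, 0) = 0, max(10.05, 0) = 10.05, max(16.55, 0) = 16.55
Node u (S = 23): continuation = 1/1.08·[0.8600·0.0000 + 0.1400·10.0500] = 1.3028; exercise value = 2.0000 > continuation, so V_u = 2.0000 (exercise)
Node d (S = 13): continuation = 1/1.08·[0.8600·10.0500 + 0.1400·16.5500] = 10.1481; exercise value = 12.0000 > continuation, so V_d = 12.0000 (exercise)
Node 0 (S = 20): continuation = 1/1.08·[0.8600·2.0000 + 0.1400·12.0000] = 3.1481; exercise value = 5.0000 > continuation, so V_0 = 5.0000 (exercise)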